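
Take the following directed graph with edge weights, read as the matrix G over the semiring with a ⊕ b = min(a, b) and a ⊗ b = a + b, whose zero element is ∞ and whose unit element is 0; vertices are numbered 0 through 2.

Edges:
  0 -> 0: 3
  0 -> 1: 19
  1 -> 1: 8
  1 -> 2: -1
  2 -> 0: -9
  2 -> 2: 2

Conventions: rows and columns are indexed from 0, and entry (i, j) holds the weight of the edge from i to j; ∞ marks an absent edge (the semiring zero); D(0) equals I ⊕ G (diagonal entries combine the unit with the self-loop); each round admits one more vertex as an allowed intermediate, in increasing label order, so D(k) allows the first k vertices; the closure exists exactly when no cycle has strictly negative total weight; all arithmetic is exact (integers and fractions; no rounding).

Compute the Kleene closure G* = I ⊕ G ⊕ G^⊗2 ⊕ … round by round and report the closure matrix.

D(0):
  [0, 19, ∞]
  [∞, 0, -1]
  [-9, ∞, 0]
D(1):
  [0, 19, ∞]
  [∞, 0, -1]
  [-9, 10, 0]
D(2):
  [0, 19, 18]
  [∞, 0, -1]
  [-9, 10, 0]
D(3):
  [0, 19, 18]
  [-10, 0, -1]
  [-9, 10, 0]
Answer: G* = [[0, 19, 18], [-10, 0, -1], [-9, 10, 0]]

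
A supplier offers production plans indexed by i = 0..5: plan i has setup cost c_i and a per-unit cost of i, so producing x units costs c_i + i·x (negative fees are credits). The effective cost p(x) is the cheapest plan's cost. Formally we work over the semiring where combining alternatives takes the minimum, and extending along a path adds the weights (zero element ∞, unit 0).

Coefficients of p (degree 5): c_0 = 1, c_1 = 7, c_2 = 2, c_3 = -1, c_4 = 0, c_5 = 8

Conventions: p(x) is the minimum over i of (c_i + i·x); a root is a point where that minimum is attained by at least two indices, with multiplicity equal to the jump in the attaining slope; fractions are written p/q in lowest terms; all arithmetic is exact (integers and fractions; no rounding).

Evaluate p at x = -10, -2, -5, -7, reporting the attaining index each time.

p(-10) = min(1+0·(-10)=1, 7+1·(-10)=-3, 2+2·(-10)=-18, -1+3·(-10)=-31, 0+4·(-10)=-40, 8+5·(-10)=-42) = -42 (attained by i=5)
p(-2) = min(1+0·(-2)=1, 7+1·(-2)=5, 2+2·(-2)=-2, -1+3·(-2)=-7, 0+4·(-2)=-8, 8+5·(-2)=-2) = -8 (attained by i=4)
p(-5) = min(1+0·(-5)=1, 7+1·(-5)=2, 2+2·(-5)=-8, -1+3·(-5)=-16, 0+4·(-5)=-20, 8+5·(-5)=-17) = -20 (attained by i=4)
p(-7) = min(1+0·(-7)=1, 7+1·(-7)=0, 2+2·(-7)=-12, -1+3·(-7)=-22, 0+4·(-7)=-28, 8+5·(-7)=-27) = -28 (attained by i=4)
Answer: p(-10) = -42; p(-2) = -8; p(-5) = -20; p(-7) = -28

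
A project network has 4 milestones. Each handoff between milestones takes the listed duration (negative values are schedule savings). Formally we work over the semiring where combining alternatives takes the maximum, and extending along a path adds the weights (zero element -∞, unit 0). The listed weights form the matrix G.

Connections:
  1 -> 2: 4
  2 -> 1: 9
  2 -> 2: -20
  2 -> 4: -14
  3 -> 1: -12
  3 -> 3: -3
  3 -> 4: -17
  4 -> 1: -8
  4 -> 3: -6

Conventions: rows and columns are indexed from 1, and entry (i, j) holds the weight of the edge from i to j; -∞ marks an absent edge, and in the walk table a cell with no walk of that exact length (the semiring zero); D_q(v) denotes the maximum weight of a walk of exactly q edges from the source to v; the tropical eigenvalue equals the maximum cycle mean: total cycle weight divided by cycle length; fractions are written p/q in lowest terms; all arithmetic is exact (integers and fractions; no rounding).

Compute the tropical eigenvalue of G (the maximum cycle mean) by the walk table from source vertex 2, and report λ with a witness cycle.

q=0: [-∞, 0, -∞, -∞]
q=1: [9, -20, -∞, -14]
q=2: [-11, 13, -20, -34]
q=3: [22, -7, -23, -1]
q=4: [2, 26, -7, -21]
Optimal cycle mean attained by: cycle 1->2->1, total 4 + 9, length 2.
Answer: λ = 13/2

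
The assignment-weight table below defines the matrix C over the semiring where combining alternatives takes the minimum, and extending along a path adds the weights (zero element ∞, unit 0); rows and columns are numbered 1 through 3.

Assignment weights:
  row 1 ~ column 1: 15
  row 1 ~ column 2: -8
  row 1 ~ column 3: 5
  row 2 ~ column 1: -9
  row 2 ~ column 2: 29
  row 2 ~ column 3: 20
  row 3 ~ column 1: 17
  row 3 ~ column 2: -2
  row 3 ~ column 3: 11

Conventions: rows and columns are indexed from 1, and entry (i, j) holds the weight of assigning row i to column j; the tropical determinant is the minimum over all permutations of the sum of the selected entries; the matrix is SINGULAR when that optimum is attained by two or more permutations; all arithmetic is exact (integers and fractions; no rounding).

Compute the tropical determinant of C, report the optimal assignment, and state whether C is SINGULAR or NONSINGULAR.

σ = (1, 2, 3): 15 + 29 + 11 = 55
σ = (1, 3, 2): 15 + 20 + (-2) = 33
σ = (2, 1, 3): (-8) + (-9) + 11 = -6
σ = (2, 3, 1): (-8) + 20 + 17 = 29
σ = (3, 1, 2): 5 + (-9) + (-2) = -6
σ = (3, 2, 1): 5 + 29 + 17 = 51
Optimal value attained by: σ = (2, 1, 3).
Answer: det⊕(C) = -6; verdict: SINGULAR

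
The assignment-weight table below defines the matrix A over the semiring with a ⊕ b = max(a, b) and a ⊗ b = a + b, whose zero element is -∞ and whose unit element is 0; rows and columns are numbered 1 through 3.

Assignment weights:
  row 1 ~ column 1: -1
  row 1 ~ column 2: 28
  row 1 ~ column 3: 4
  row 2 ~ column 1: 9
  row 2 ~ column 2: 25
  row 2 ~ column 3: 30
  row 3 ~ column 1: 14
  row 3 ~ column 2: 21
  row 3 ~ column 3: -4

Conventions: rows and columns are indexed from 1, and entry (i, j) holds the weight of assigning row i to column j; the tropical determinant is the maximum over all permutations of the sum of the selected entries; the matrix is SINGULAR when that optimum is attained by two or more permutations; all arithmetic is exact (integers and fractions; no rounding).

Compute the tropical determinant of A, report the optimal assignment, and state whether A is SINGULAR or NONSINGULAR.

σ = (1, 2, 3): (-1) + 25 + (-4) = 20
σ = (1, 3, 2): (-1) + 30 + 21 = 50
σ = (2, 1, 3): 28 + 9 + (-4) = 33
σ = (2, 3, 1): 28 + 30 + 14 = 72
σ = (3, 1, 2): 4 + 9 + 21 = 34
σ = (3, 2, 1): 4 + 25 + 14 = 43
Optimal value attained by: σ = (2, 3, 1).
Answer: det⊕(A) = 72; verdict: NONSINGULAR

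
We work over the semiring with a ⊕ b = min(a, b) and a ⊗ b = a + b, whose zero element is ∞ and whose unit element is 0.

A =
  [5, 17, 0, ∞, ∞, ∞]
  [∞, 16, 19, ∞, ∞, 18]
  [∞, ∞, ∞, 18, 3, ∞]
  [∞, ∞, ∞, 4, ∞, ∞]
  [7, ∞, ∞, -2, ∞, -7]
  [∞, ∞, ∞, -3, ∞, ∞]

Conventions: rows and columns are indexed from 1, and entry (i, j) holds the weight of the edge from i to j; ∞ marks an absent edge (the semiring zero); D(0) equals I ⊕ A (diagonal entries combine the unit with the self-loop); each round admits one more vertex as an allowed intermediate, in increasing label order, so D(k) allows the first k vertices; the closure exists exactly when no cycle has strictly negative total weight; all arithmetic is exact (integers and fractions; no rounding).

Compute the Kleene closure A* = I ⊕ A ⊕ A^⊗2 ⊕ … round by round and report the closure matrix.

D(0):
  [0, 17, 0, ∞, ∞, ∞]
  [∞, 0, 19, ∞, ∞, 18]
  [∞, ∞, 0, 18, 3, ∞]
  [∞, ∞, ∞, 0, ∞, ∞]
  [7, ∞, ∞, -2, 0, -7]
  [∞, ∞, ∞, -3, ∞, 0]
D(1):
  [0, 17, 0, ∞, ∞, ∞]
  [∞, 0, 19, ∞, ∞, 18]
  [∞, ∞, 0, 18, 3, ∞]
  [∞, ∞, ∞, 0, ∞, ∞]
  [7, 24, 7, -2, 0, -7]
  [∞, ∞, ∞, -3, ∞, 0]
D(2):
  [0, 17, 0, ∞, ∞, 35]
  [∞, 0, 19, ∞, ∞, 18]
  [∞, ∞, 0, 18, 3, ∞]
  [∞, ∞, ∞, 0, ∞, ∞]
  [7, 24, 7, -2, 0, -7]
  [∞, ∞, ∞, -3, ∞, 0]
D(3):
  [0, 17, 0, 18, 3, 35]
  [∞, 0, 19, 37, 22, 18]
  [∞, ∞, 0, 18, 3, ∞]
  [∞, ∞, ∞, 0, ∞, ∞]
  [7, 24, 7, -2, 0, -7]
  [∞, ∞, ∞, -3, ∞, 0]
D(4):
  [0, 17, 0, 18, 3, 35]
  [∞, 0, 19, 37, 22, 18]
  [∞, ∞, 0, 18, 3, ∞]
  [∞, ∞, ∞, 0, ∞, ∞]
  [7, 24, 7, -2, 0, -7]
  [∞, ∞, ∞, -3, ∞, 0]
D(5):
  [0, 17, 0, 1, 3, -4]
  [29, 0, 19, 20, 22, 15]
  [10, 27, 0, 1, 3, -4]
  [∞, ∞, ∞, 0, ∞, ∞]
  [7, 24, 7, -2, 0, -7]
  [∞, ∞, ∞, -3, ∞, 0]
D(6):
  [0, 17, 0, -7, 3, -4]
  [29, 0, 19, 12, 22, 15]
  [10, 27, 0, -7, 3, -4]
  [∞, ∞, ∞, 0, ∞, ∞]
  [7, 24, 7, -10, 0, -7]
  [∞, ∞, ∞, -3, ∞, 0]
Answer: A* = [[0, 17, 0, -7, 3, -4], [29, 0, 19, 12, 22, 15], [10, 27, 0, -7, 3, -4], [∞, ∞, ∞, 0, ∞, ∞], [7, 24, 7, -10, 0, -7], [∞, ∞, ∞, -3, ∞, 0]]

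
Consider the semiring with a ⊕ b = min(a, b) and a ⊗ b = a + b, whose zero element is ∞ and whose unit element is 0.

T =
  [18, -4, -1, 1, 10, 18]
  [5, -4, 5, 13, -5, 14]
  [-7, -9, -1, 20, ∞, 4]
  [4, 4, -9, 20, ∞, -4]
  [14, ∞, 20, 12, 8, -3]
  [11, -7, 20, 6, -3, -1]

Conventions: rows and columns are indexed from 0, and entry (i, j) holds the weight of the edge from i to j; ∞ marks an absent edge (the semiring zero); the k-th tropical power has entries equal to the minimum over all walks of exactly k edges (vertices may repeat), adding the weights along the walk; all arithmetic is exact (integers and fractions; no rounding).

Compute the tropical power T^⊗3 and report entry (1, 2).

T^⊗2:
  [-8, -10, -8, 9, -9, -3]
  [-2, -8, 1, 6, -9, -8]
  [-8, -13, -8, -6, -14, 3]
  [-16, -18, -10, 2, -7, -5]
  [8, -10, 3, 3, -6, -4]
  [-2, -11, -3, 5, -12, -6]
T^⊗3:
  [-15, -17, -9, -7, -15, -12]
  [-6, -15, -3, -2, -13, -12]
  [-15, -17, -15, -7, -18, -17]
  [-17, -22, -17, -15, -23, -10]
  [-5, -14, -6, 2, -15, -9]
  [-10, -15, -6, -1, -16, -15]
Key observation: the optimum is the walk 1->0->3->2, with weight 5 + 1 + (-9) = -3.
Optimal value attained by: walk 1->0->3->2.
Answer: (T^⊗3)[1][2] = -3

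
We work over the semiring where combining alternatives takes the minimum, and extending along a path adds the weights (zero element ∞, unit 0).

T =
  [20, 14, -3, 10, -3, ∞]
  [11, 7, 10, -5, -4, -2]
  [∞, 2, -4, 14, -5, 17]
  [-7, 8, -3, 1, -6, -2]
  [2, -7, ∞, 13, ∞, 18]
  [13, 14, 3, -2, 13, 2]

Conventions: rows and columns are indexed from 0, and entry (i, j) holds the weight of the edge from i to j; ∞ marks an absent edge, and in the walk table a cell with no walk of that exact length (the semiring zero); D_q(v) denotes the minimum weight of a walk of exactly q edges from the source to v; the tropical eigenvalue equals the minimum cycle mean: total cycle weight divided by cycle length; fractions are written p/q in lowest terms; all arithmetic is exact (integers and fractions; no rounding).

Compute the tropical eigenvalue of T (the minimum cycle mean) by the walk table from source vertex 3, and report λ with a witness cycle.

q=0: [∞, ∞, ∞, 0, ∞, ∞]
q=1: [-7, 8, -3, 1, -6, -2]
q=2: [-6, -13, -10, -4, -10, -1]
q=3: [-11, -17, -14, -18, -17, -15]
q=4: [-25, -24, -21, -22, -24, -20]
q=5: [-29, -31, -28, -29, -28, -26]
q=6: [-36, -35, -32, -36, -35, -33]
Optimal cycle mean attained by: cycle 1->3->4->1, total (-5) + (-6) + (-7), length 3.
Answer: λ = -6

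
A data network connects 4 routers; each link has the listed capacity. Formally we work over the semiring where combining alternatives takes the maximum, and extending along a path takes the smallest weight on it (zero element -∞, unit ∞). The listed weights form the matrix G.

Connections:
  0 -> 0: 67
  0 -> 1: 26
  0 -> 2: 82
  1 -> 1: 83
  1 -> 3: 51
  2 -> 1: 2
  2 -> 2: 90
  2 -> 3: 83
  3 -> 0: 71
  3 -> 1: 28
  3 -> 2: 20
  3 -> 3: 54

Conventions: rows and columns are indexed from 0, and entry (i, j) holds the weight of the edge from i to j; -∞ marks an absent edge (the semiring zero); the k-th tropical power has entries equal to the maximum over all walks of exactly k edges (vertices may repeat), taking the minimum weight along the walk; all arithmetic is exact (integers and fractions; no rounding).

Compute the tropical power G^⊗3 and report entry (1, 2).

G^⊗2:
  [67, 26, 82, 82]
  [51, 83, 20, 51]
  [71, 28, 90, 83]
  [67, 28, 71, 54]
G^⊗3:
  [71, 28, 82, 82]
  [51, 83, 51, 51]
  [71, 28, 90, 83]
  [67, 28, 71, 71]
Key observation: the optimum is the walk 1->3->0->2, with weight 51 min 71 min 82 = 51.
Optimal value attained by: walk 1->3->0->2.
Answer: (G^⊗3)[1][2] = 51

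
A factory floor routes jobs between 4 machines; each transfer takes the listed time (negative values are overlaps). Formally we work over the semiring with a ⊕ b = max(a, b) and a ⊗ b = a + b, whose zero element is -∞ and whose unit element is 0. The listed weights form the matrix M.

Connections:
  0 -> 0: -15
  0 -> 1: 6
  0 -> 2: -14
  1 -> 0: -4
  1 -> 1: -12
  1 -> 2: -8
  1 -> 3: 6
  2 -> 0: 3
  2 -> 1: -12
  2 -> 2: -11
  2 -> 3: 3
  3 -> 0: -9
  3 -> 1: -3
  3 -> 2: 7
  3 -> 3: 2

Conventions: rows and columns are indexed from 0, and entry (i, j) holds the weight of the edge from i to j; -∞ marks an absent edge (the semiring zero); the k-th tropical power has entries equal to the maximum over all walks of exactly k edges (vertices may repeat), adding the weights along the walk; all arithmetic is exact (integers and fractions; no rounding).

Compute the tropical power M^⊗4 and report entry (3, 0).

M^⊗2:
  [2, -6, -2, 12]
  [-3, 3, 13, 8]
  [-6, 9, 10, 5]
  [10, -1, 9, 10]
M^⊗3:
  [3, 9, 19, 14]
  [16, 5, 15, 16]
  [13, 2, 12, 15]
  [12, 16, 17, 12]
M^⊗4:
  [22, 11, 21, 22]
  [18, 22, 23, 18]
  [15, 19, 22, 17]
  [20, 18, 19, 22]
Key observation: the optimum is the walk 3->2->3->2->0, with weight 7 + 3 + 7 + 3 = 20.
Optimal value attained by: walk 3->2->3->2->0.
Answer: (M^⊗4)[3][0] = 20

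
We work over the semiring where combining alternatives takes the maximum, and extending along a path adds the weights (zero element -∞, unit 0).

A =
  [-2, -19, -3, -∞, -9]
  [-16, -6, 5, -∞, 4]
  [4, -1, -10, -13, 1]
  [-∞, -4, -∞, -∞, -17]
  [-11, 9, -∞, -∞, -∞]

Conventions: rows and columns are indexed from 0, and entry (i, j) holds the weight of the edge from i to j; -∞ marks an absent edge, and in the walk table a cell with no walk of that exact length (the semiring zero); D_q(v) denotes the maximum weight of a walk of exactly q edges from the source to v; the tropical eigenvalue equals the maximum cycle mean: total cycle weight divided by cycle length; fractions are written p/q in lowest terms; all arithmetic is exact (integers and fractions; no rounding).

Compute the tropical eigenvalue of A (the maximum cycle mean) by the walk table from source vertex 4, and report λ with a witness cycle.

q=0: [-∞, -∞, -∞, -∞, 0]
q=1: [-11, 9, -∞, -∞, -∞]
q=2: [-7, 3, 14, -∞, 13]
q=3: [18, 22, 8, 1, 15]
q=4: [16, 24, 27, -5, 26]
q=5: [31, 35, 29, 14, 28]
Optimal cycle mean attained by: cycle 1->4->1, total 4 + 9, length 2.
Answer: λ = 13/2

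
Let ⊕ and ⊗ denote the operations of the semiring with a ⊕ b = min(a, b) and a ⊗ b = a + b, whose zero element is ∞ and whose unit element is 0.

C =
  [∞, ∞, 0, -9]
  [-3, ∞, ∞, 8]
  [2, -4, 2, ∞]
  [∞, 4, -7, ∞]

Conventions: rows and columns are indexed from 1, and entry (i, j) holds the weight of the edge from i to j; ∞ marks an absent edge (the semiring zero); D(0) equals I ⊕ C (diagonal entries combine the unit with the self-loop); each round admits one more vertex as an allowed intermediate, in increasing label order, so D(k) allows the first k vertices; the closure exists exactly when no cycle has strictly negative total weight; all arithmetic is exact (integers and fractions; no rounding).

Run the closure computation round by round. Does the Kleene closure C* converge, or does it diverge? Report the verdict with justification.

D(0):
  [0, ∞, 0, -9]
  [-3, 0, ∞, 8]
  [2, -4, 0, ∞]
  [∞, 4, -7, 0]
D(1):
  [0, ∞, 0, -9]
  [-3, 0, -3, -12]
  [2, -4, 0, -7]
  [∞, 4, -7, 0]
Detection: at round 2, diagonal entry (3, 3) turns strictly negative.
Key observation: the cycle 3->2->1->3 has total weight (-4) + (-3) + 0, which is strictly negative.
Answer: DIVERGES — negative cycle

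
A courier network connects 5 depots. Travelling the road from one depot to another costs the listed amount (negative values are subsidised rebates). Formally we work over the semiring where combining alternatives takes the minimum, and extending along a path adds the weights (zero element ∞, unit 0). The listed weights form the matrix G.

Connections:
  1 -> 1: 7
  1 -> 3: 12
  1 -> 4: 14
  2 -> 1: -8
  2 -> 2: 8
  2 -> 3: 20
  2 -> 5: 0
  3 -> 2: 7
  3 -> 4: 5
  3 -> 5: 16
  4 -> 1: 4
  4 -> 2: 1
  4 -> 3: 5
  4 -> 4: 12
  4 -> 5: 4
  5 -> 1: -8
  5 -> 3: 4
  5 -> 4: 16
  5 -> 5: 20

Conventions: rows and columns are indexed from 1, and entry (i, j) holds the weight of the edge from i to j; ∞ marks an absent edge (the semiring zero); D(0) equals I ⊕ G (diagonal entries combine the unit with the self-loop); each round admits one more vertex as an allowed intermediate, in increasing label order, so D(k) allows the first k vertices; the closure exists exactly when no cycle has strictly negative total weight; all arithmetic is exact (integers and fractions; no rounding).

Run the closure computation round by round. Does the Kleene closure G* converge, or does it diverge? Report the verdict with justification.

D(0):
  [0, ∞, 12, 14, ∞]
  [-8, 0, 20, ∞, 0]
  [∞, 7, 0, 5, 16]
  [4, 1, 5, 0, 4]
  [-8, ∞, 4, 16, 0]
D(1):
  [0, ∞, 12, 14, ∞]
  [-8, 0, 4, 6, 0]
  [∞, 7, 0, 5, 16]
  [4, 1, 5, 0, 4]
  [-8, ∞, 4, 6, 0]
D(2):
  [0, ∞, 12, 14, ∞]
  [-8, 0, 4, 6, 0]
  [-1, 7, 0, 5, 7]
  [-7, 1, 5, 0, 1]
  [-8, ∞, 4, 6, 0]
D(3):
  [0, 19, 12, 14, 19]
  [-8, 0, 4, 6, 0]
  [-1, 7, 0, 5, 7]
  [-7, 1, 5, 0, 1]
  [-8, 11, 4, 6, 0]
D(4):
  [0, 15, 12, 14, 15]
  [-8, 0, 4, 6, 0]
  [-2, 6, 0, 5, 6]
  [-7, 1, 5, 0, 1]
  [-8, 7, 4, 6, 0]
D(5):
  [0, 15, 12, 14, 15]
  [-8, 0, 4, 6, 0]
  [-2, 6, 0, 5, 6]
  [-7, 1, 5, 0, 1]
  [-8, 7, 4, 6, 0]
Key observation: every diagonal entry stays at the unit through all rounds, so no improving cycle exists.
Answer: CONVERGES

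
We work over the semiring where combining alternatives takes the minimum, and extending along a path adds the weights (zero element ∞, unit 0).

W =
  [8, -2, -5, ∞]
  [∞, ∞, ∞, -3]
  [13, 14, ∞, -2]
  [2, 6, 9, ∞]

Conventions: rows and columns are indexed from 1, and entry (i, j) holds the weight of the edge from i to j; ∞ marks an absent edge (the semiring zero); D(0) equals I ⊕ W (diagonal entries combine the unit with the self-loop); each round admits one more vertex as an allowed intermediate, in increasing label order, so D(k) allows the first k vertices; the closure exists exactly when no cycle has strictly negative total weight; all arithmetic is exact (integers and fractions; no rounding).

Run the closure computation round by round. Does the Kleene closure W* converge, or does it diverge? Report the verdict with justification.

D(0):
  [0, -2, -5, ∞]
  [∞, 0, ∞, -3]
  [13, 14, 0, -2]
  [2, 6, 9, 0]
D(1):
  [0, -2, -5, ∞]
  [∞, 0, ∞, -3]
  [13, 11, 0, -2]
  [2, 0, -3, 0]
Detection: at round 2, diagonal entry (4, 4) turns strictly negative.
Key observation: the cycle 4->1->2->4 has total weight 2 + (-2) + (-3), which is strictly negative.
Answer: DIVERGES — negative cycle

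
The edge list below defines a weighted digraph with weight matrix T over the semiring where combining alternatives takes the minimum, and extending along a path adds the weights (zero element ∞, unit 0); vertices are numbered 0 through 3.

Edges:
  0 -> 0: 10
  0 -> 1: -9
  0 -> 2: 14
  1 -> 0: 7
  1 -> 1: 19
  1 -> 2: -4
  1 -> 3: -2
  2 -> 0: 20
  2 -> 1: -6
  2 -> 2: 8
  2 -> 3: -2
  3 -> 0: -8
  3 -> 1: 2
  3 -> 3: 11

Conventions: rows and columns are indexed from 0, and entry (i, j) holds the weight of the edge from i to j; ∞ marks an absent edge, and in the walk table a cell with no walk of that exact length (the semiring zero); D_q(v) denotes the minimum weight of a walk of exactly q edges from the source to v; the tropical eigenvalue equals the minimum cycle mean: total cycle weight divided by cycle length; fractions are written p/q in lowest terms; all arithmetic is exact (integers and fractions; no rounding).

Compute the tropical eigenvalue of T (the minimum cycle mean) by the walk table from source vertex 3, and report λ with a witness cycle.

q=0: [∞, ∞, ∞, 0]
q=1: [-8, 2, ∞, 11]
q=2: [2, -17, -2, 0]
q=3: [-10, -8, -21, -19]
q=4: [-27, -27, -13, -23]
Optimal cycle mean attained by: cycle 0->1->3->0, total (-9) + (-2) + (-8), length 3.
Answer: λ = -19/3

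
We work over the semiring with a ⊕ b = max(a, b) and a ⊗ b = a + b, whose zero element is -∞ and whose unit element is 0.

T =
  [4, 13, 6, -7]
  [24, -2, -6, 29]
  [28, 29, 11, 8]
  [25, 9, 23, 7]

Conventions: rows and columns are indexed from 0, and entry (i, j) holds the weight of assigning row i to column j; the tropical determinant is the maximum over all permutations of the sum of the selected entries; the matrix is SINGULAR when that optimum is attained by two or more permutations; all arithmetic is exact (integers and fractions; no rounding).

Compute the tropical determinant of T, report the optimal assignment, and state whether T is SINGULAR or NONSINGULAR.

σ = (0, 1, 2, 3): 4 + (-2) + 11 + 7 = 20
σ = (0, 1, 3, 2): 4 + (-2) + 8 + 23 = 33
σ = (0, 2, 1, 3): 4 + (-6) + 29 + 7 = 34
σ = (0, 2, 3, 1): 4 + (-6) + 8 + 9 = 15
σ = (0, 3, 1, 2): 4 + 29 + 29 + 23 = 85
σ = (0, 3, 2, 1): 4 + 29 + 11 + 9 = 53
σ = (1, 0, 2, 3): 13 + 24 + 11 + 7 = 55
σ = (1, 0, 3, 2): 13 + 24 + 8 + 23 = 68
σ = (1, 2, 0, 3): 13 + (-6) + 28 + 7 = 42
σ = (1, 2, 3, 0): 13 + (-6) + 8 + 25 = 40
σ = (1, 3, 0, 2): 13 + 29 + 28 + 23 = 93
σ = (1, 3, 2, 0): 13 + 29 + 11 + 25 = 78
σ = (2, 0, 1, 3): 6 + 24 + 29 + 7 = 66
σ = (2, 0, 3, 1): 6 + 24 + 8 + 9 = 47
σ = (2, 1, 0, 3): 6 + (-2) + 28 + 7 = 39
σ = (2, 1, 3, 0): 6 + (-2) + 8 + 25 = 37
σ = (2, 3, 0, 1): 6 + 29 + 28 + 9 = 72
σ = (2, 3, 1, 0): 6 + 29 + 29 + 25 = 89
σ = (3, 0, 1, 2): (-7) + 24 + 29 + 23 = 69
σ = (3, 0, 2, 1): (-7) + 24 + 11 + 9 = 37
σ = (3, 1, 0, 2): (-7) + (-2) + 28 + 23 = 42
σ = (3, 1, 2, 0): (-7) + (-2) + 11 + 25 = 27
σ = (3, 2, 0, 1): (-7) + (-6) + 28 + 9 = 24
σ = (3, 2, 1, 0): (-7) + (-6) + 29 + 25 = 41
Optimal value attained by: σ = (1, 3, 0, 2).
Answer: det⊕(T) = 93; verdict: NONSINGULAR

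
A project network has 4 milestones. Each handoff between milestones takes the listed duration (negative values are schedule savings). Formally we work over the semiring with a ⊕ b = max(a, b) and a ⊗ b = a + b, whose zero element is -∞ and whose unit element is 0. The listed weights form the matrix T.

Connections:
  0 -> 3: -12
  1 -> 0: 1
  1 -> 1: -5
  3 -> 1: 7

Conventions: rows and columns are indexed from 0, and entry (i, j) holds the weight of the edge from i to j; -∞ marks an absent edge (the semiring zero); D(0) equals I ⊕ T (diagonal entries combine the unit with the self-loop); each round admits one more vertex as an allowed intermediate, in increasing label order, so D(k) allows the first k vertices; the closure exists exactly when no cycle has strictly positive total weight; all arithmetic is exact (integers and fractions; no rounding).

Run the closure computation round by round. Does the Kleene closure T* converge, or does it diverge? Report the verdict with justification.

D(0):
  [0, -∞, -∞, -12]
  [1, 0, -∞, -∞]
  [-∞, -∞, 0, -∞]
  [-∞, 7, -∞, 0]
D(1):
  [0, -∞, -∞, -12]
  [1, 0, -∞, -11]
  [-∞, -∞, 0, -∞]
  [-∞, 7, -∞, 0]
D(2):
  [0, -∞, -∞, -12]
  [1, 0, -∞, -11]
  [-∞, -∞, 0, -∞]
  [8, 7, -∞, 0]
D(3):
  [0, -∞, -∞, -12]
  [1, 0, -∞, -11]
  [-∞, -∞, 0, -∞]
  [8, 7, -∞, 0]
D(4):
  [0, -5, -∞, -12]
  [1, 0, -∞, -11]
  [-∞, -∞, 0, -∞]
  [8, 7, -∞, 0]
Key observation: every diagonal entry stays at the unit through all rounds, so no improving cycle exists.
Answer: CONVERGES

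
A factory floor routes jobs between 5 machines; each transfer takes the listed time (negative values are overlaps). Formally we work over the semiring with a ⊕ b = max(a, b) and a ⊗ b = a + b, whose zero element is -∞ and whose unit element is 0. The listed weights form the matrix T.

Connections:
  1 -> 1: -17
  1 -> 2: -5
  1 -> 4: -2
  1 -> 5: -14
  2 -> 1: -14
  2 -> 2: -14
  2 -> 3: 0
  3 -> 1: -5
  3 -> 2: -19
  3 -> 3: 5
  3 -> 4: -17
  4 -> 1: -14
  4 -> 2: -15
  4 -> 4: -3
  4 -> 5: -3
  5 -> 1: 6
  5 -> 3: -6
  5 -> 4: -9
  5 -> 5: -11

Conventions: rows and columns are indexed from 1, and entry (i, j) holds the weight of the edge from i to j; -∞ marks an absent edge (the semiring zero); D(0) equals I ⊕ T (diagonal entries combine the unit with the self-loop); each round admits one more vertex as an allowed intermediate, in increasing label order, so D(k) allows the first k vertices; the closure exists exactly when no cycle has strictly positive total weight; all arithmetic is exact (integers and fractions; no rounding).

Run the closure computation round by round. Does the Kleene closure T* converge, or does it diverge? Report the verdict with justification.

Detection: at round 0, diagonal entry (3, 3) turns strictly positive.
Key observation: the cycle 3->3 has total weight 5, which is strictly positive.
Answer: DIVERGES — positive cycle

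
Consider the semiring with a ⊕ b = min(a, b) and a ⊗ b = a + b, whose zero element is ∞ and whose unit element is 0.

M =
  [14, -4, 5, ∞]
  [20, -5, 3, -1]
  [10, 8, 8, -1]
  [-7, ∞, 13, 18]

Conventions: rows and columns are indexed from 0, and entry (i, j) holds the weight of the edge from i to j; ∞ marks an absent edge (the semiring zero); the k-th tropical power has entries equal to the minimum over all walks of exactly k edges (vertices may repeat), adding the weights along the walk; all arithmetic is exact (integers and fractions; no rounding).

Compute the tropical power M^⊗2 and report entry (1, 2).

M^⊗2:
  [15, -9, -1, -5]
  [-8, -10, -2, -6]
  [-8, 3, 11, 7]
  [7, -11, -2, 12]
Key observation: the optimum is the walk 1->1->2, with weight (-5) + 3 = -2.
Optimal value attained by: walk 1->1->2.
Answer: (M^⊗2)[1][2] = -2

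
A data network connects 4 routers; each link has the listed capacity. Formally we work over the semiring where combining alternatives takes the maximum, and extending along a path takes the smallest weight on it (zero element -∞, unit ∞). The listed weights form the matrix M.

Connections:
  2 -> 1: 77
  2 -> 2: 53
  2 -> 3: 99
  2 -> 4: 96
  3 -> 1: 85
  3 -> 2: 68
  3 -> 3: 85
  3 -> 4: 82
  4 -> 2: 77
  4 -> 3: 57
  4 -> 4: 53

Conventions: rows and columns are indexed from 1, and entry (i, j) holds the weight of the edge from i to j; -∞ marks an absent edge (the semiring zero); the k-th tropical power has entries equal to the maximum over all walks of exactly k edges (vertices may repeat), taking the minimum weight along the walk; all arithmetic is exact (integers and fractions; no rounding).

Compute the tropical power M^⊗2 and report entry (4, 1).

M^⊗2:
  [-∞, -∞, -∞, -∞]
  [85, 77, 85, 82]
  [85, 77, 85, 82]
  [77, 57, 77, 77]
Key observation: the optimum is the walk 4->2->1, with weight 77 min 77 = 77.
Optimal value attained by: walk 4->2->1.
Answer: (M^⊗2)[4][1] = 77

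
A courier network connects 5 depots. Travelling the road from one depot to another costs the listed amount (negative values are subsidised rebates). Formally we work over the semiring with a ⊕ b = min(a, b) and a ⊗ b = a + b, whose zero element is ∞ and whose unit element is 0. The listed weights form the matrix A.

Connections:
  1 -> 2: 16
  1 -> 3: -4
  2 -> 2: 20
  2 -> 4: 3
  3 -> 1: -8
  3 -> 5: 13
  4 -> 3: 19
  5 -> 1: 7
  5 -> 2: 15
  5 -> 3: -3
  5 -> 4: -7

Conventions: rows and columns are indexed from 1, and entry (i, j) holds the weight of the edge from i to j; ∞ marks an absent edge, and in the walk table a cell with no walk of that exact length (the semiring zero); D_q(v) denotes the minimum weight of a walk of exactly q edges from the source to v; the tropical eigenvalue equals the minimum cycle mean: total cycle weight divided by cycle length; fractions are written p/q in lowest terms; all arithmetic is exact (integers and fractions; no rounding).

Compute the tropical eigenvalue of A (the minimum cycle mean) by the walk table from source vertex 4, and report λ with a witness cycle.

q=0: [∞, ∞, ∞, 0, ∞]
q=1: [∞, ∞, 19, ∞, ∞]
q=2: [11, ∞, ∞, ∞, 32]
q=3: [39, 27, 7, 25, ∞]
q=4: [-1, 47, 35, 30, 20]
q=5: [27, 15, -5, 13, 48]
Optimal cycle mean attained by: cycle 1->3->1, total (-4) + (-8), length 2.
Answer: λ = -6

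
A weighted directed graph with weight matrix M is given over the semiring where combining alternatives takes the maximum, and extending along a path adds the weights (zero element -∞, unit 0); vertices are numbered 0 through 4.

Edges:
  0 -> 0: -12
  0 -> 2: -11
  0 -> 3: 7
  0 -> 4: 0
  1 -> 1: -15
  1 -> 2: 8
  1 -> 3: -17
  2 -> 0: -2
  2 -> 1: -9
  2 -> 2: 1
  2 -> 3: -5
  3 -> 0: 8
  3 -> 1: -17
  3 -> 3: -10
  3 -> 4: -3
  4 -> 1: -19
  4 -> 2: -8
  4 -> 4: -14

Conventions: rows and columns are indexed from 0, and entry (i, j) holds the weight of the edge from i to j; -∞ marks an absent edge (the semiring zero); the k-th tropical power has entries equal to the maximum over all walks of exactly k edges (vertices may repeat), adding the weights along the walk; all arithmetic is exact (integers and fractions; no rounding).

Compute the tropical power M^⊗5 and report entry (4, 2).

M^⊗2:
  [15, -10, -8, -3, 4]
  [6, -1, 9, 3, -20]
  [3, -8, 2, 5, -2]
  [-2, -22, -3, 15, 8]
  [-10, -17, -7, -13, -28]
M^⊗3:
  [5, -15, 4, 22, 15]
  [11, 0, 10, 13, 6]
  [13, -7, 3, 10, 3]
  [23, -2, 0, 5, 12]
  [-5, -16, -6, -3, -10]
M^⊗4:
  [30, 5, 7, 12, 19]
  [21, 1, 11, 18, 11]
  [18, -6, 4, 20, 13]
  [13, -7, 12, 30, 23]
  [5, -15, -5, 2, -5]
M^⊗5:
  [20, 0, 19, 37, 30]
  [26, 2, 12, 28, 21]
  [28, 3, 7, 25, 18]
  [38, 13, 15, 20, 27]
  [10, -14, -4, 12, 5]
Key observation: the optimum is the walk 4->2->2->2->2->2, with weight (-8) + 1 + 1 + 1 + 1 = -4.
Optimal value attained by: walk 4->2->2->2->2->2.
Answer: (M^⊗5)[4][2] = -4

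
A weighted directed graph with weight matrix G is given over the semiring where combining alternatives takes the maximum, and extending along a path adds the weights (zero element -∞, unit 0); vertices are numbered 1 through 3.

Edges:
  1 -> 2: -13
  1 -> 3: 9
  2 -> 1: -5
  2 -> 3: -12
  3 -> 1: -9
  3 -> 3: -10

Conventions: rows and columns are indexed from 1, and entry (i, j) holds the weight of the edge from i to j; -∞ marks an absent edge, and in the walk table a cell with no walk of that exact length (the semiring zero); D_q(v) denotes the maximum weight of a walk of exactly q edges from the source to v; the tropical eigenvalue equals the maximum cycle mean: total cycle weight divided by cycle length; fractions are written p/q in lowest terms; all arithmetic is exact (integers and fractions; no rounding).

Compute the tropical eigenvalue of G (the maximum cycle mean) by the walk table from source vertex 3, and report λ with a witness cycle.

q=0: [-∞, -∞, 0]
q=1: [-9, -∞, -10]
q=2: [-19, -22, 0]
q=3: [-9, -32, -10]
Optimal cycle mean attained by: cycle 1->3->1, total 9 + (-9), length 2.
Answer: λ = 0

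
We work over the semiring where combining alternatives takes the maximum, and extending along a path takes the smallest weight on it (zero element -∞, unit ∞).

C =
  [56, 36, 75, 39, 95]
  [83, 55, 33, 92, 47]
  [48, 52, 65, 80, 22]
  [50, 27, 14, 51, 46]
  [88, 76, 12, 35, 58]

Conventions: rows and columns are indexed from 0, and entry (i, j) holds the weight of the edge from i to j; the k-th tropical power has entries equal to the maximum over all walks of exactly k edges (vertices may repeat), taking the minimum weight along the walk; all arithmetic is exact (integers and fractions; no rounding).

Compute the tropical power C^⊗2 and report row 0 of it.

C^⊗2:
  [88, 76, 65, 75, 58]
  [56, 55, 75, 55, 83]
  [52, 52, 65, 65, 48]
  [50, 46, 50, 51, 50]
  [76, 58, 75, 76, 88]
Answer: row 0 of C^⊗2 = [88, 76, 65, 75, 58]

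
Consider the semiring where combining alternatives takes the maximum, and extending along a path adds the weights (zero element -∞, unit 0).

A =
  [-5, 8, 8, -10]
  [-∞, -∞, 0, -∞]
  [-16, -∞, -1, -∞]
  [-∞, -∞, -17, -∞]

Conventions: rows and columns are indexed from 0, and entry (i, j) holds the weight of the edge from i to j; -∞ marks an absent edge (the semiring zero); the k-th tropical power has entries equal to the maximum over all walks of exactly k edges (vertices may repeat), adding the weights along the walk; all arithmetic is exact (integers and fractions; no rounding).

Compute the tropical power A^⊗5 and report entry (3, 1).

A^⊗2:
  [-8, 3, 8, -15]
  [-16, -∞, -1, -∞]
  [-17, -8, -2, -26]
  [-33, -∞, -18, -∞]
A^⊗3:
  [-8, 0, 7, -18]
  [-17, -8, -2, -26]
  [-18, -9, -3, -27]
  [-34, -25, -19, -43]
A^⊗4:
  [-9, 0, 6, -18]
  [-18, -9, -3, -27]
  [-19, -10, -4, -28]
  [-35, -26, -20, -44]
A^⊗5:
  [-10, -1, 5, -19]
  [-19, -10, -4, -28]
  [-20, -11, -5, -29]
  [-36, -27, -21, -45]
Key observation: the optimum is the walk 3->2->2->2->0->1, with weight (-17) + (-1) + (-1) + (-16) + 8 = -27.
Optimal value attained by: walk 3->2->2->2->0->1.
Answer: (A^⊗5)[3][1] = -27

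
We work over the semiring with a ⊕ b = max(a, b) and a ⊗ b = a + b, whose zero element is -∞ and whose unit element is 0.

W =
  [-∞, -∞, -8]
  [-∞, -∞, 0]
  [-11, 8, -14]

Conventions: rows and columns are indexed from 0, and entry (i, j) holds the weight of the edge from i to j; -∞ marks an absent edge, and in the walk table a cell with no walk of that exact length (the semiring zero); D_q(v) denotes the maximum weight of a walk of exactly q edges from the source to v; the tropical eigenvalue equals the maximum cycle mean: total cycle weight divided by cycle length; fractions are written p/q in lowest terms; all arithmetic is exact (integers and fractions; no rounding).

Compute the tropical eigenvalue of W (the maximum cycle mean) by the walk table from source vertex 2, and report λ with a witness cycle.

q=0: [-∞, -∞, 0]
q=1: [-11, 8, -14]
q=2: [-25, -6, 8]
q=3: [-3, 16, -6]
Optimal cycle mean attained by: cycle 1->2->1, total 0 + 8, length 2.
Answer: λ = 4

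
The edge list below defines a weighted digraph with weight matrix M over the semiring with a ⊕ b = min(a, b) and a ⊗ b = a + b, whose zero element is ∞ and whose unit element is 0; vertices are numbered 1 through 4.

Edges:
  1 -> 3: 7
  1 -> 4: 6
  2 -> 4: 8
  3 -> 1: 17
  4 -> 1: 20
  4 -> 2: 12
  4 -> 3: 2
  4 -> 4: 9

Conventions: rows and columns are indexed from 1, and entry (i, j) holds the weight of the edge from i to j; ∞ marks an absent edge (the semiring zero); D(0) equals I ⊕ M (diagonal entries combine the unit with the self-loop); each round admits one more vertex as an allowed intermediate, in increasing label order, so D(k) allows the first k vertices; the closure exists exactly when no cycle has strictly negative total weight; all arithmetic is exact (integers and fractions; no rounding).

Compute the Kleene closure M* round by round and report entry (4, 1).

D(0):
  [0, ∞, 7, 6]
  [∞, 0, ∞, 8]
  [17, ∞, 0, ∞]
  [20, 12, 2, 0]
D(1):
  [0, ∞, 7, 6]
  [∞, 0, ∞, 8]
  [17, ∞, 0, 23]
  [20, 12, 2, 0]
D(2):
  [0, ∞, 7, 6]
  [∞, 0, ∞, 8]
  [17, ∞, 0, 23]
  [20, 12, 2, 0]
D(3):
  [0, ∞, 7, 6]
  [∞, 0, ∞, 8]
  [17, ∞, 0, 23]
  [19, 12, 2, 0]
D(4):
  [0, 18, 7, 6]
  [27, 0, 10, 8]
  [17, 35, 0, 23]
  [19, 12, 2, 0]
Answer: M*[4][1] = 19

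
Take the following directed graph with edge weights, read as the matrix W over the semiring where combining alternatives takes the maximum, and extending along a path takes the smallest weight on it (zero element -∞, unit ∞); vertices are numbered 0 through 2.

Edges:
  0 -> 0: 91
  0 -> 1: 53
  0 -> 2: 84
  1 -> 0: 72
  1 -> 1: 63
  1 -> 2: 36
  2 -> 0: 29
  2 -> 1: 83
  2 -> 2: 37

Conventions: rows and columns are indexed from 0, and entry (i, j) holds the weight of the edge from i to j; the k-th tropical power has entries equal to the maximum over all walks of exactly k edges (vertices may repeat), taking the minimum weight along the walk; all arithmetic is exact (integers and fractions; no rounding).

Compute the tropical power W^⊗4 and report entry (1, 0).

W^⊗2:
  [91, 83, 84]
  [72, 63, 72]
  [72, 63, 37]
W^⊗3:
  [91, 83, 84]
  [72, 72, 72]
  [72, 63, 72]
W^⊗4:
  [91, 83, 84]
  [72, 72, 72]
  [72, 72, 72]
Key observation: the optimum is the walk 1->0->0->0->0, with weight 72 min 91 min 91 min 91 = 72.
Optimal value attained by: walk 1->0->0->0->0.
Answer: (W^⊗4)[1][0] = 72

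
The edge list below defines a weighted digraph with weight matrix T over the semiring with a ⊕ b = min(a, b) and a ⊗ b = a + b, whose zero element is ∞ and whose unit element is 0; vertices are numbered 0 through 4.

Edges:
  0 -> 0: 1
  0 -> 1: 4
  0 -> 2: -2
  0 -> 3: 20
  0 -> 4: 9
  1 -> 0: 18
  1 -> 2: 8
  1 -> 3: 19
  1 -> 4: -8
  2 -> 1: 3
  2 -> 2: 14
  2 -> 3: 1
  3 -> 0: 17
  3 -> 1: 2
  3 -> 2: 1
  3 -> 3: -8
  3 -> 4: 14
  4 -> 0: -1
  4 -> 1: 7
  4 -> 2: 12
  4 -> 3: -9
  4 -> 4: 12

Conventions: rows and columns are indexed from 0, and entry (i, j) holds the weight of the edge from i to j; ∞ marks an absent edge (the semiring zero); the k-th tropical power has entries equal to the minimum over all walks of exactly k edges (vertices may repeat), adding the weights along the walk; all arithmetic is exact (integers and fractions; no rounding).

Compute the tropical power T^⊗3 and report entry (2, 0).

T^⊗2:
  [2, 1, -1, -1, -4]
  [-9, -1, 4, -17, 4]
  [18, 3, 2, -7, -5]
  [9, -6, -7, -16, -6]
  [0, -7, -8, -17, -1]
T^⊗3:
  [-5, 1, 0, -13, -7]
  [-8, -15, -16, -25, -9]
  [-6, -5, -6, -15, -5]
  [-7, -14, -15, -24, -14]
  [-2, -15, -16, -25, -15]
Key observation: the optimum is the walk 2->1->4->0, with weight 3 + (-8) + (-1) = -6.
Optimal value attained by: walk 2->1->4->0.
Answer: (T^⊗3)[2][0] = -6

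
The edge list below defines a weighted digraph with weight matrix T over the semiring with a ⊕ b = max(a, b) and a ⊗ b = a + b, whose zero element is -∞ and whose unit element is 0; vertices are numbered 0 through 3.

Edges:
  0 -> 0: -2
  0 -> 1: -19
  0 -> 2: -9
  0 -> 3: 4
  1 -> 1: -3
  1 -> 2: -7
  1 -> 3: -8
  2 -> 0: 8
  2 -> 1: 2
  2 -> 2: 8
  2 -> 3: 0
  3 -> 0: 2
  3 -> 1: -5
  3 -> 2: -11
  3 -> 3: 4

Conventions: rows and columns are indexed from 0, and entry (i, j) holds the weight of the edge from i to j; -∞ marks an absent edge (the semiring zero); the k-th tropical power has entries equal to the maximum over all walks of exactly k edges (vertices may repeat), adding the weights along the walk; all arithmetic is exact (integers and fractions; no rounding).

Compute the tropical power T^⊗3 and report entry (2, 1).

T^⊗2:
  [6, -1, -1, 8]
  [1, -5, 1, -4]
  [16, 10, 16, 12]
  [6, -1, -3, 8]
T^⊗3:
  [10, 3, 7, 12]
  [9, 3, 9, 5]
  [24, 18, 24, 20]
  [10, 3, 5, 12]
Key observation: the optimum is the walk 2->2->2->1, with weight 8 + 8 + 2 = 18.
Optimal value attained by: walk 2->2->2->1.
Answer: (T^⊗3)[2][1] = 18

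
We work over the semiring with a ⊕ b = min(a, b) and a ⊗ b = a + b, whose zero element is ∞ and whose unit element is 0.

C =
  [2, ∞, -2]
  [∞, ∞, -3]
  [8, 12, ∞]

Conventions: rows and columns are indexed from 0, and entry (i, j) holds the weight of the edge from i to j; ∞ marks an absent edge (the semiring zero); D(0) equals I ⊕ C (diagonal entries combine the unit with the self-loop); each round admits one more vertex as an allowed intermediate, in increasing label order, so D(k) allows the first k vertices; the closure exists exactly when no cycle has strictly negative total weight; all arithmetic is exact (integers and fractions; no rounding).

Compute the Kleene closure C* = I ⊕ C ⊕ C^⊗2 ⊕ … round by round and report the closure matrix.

D(0):
  [0, ∞, -2]
  [∞, 0, -3]
  [8, 12, 0]
D(1):
  [0, ∞, -2]
  [∞, 0, -3]
  [8, 12, 0]
D(2):
  [0, ∞, -2]
  [∞, 0, -3]
  [8, 12, 0]
D(3):
  [0, 10, -2]
  [5, 0, -3]
  [8, 12, 0]
Answer: C* = [[0, 10, -2], [5, 0, -3], [8, 12, 0]]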